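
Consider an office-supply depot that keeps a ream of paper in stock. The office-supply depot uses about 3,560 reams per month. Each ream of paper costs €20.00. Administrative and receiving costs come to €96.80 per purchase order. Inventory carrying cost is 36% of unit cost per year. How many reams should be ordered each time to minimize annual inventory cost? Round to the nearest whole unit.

Q* ≈ 1,072 reams

Annual demand D = 3,560 × 12 = 42,720.
Holding cost H = 0.36 × €20.00 = €7.2000 per unit per year.
EOQ = √(2DS / H) = √(2 × 42,720 × 96.8 / 7.2).
= √(8,270,592 / 7.2) = √1,148,693.3333 ≈ 1071.771.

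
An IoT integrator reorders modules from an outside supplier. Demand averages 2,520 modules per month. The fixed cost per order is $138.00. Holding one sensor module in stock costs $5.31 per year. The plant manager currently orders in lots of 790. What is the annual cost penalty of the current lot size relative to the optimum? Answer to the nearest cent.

Annual demand D = 2,520 × 12 = 30,240.
EOQ = √(2DS/H) = √(2 × 30,240 × 138 / 5.31) ≈ 1253.71.
Cost at Q* = (D/Q*)S + (Q*/2)H = √(2DSH) ≈ $6,657.22.
Cost at Q = 790: (30,240/790)×138 + (790/2)×5.31 = $5,282.43 + $2,097.45 = $7,379.88.
Excess = $7,379.88 − $6,657.22 = $722.66.

Extra cost ≈ $722.66 per year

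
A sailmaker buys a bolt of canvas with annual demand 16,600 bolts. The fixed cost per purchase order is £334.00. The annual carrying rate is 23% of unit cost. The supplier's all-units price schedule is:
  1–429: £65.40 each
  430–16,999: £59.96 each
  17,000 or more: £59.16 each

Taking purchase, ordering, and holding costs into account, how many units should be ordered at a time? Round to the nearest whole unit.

Holding cost per unit per year at price C is H = 0.23·C.
For each price level, check whether its EOQ is feasible; otherwise the best quantity at that price is the breakpoint.
Tier 1 (£65.40): EOQ = 858.6 exceeds tier's upper bound 429, so this tier is dominated.
EOQ at £59.96 = 896.7 (feasible in tier 2): TC = 16,600×£59.96 + (16,600/896.7)×334 + (896.7/2)×0.23×£59.96 = £1,007,702.22.
EOQ at £59.16 = 902.7 < 17000, so use break Q=17000: TC = 16,600×£59.16 + (16,600/17000.0)×334 + (17000.0/2)×0.23×£59.16 = £1,098,039.94.
Lowest total cost is £1,007,702.22 at Q = 896.7.

Q* ≈ 897 bolts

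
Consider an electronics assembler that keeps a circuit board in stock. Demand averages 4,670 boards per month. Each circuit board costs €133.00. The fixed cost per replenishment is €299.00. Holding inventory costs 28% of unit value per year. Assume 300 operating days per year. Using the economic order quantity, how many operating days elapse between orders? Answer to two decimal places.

Annual demand D = 4,670 × 12 = 56,040.
Holding cost H = 0.28 × €133.00 = €37.2400 per unit per year.
Q* = √(2DS/H) = √(2 × 56,040 × 299 / 37.24) ≈ 948.63.
Cycle time = Q*/D × 300 = 948.63 / 56,040 × 300 ≈ 5.078 days.

T ≈ 5.08 days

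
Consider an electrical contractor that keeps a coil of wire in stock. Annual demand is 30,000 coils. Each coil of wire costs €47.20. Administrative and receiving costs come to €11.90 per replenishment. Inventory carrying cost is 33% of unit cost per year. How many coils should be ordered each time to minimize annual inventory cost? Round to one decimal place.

Holding cost H = 0.33 × €47.20 = €15.5760 per unit per year.
EOQ = √(2DS / H) = √(2 × 30,000 × 11.9 / 15.576).
= √(714,000 / 15.576) = √45,839.7535 ≈ 214.102.

Q* ≈ 214.1 coils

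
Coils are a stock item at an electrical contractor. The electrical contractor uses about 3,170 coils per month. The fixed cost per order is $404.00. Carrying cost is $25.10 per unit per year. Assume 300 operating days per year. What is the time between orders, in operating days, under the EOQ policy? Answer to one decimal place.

Annual demand D = 3,170 × 12 = 38,040.
Q* = √(2DS/H) = √(2 × 38,040 × 404 / 25.1) ≈ 1106.60.
Cycle time = Q*/D × 300 = 1106.60 / 38,040 × 300 ≈ 8.727 days.

T ≈ 8.7 days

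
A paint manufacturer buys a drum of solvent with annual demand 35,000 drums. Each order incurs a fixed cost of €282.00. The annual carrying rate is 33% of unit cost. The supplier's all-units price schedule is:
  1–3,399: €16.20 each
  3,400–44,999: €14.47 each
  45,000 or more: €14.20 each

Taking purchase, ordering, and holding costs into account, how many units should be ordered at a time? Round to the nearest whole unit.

Q* ≈ 3,400 drums

Holding cost per unit per year at price C is H = 0.33·C.
Candidates are each tier's EOQ (if it falls in that tier) and each price-break quantity.
EOQ at €16.20 = 1921.6 (feasible in tier 1): TC = 35,000×€16.20 + (35,000/1921.6)×282 + (1921.6/2)×0.33×€16.20 = €577,272.78.
EOQ at €14.47 = 2033.2 < 3400, so use break Q=3400: TC = 35,000×€14.47 + (35,000/3400.0)×282 + (3400.0/2)×0.33×€14.47 = €517,470.61.
EOQ at €14.20 = 2052.4 < 45000, so use break Q=45000: TC = 35,000×€14.20 + (35,000/45000.0)×282 + (45000.0/2)×0.33×€14.20 = €602,654.33.
Lowest total cost is €517,470.61 at Q = 3400.0.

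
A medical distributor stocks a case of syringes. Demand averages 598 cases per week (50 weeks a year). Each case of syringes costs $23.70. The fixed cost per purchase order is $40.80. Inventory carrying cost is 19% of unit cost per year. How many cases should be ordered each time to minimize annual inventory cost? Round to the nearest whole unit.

Q* ≈ 736 cases

Annual demand D = 598 × 50 = 29,900.
Holding cost H = 0.19 × $23.70 = $4.5030 per unit per year.
EOQ = √(2DS / H) = √(2 × 29,900 × 40.8 / 4.503).
= √(2,439,840 / 4.503) = √541,825.4497 ≈ 736.088.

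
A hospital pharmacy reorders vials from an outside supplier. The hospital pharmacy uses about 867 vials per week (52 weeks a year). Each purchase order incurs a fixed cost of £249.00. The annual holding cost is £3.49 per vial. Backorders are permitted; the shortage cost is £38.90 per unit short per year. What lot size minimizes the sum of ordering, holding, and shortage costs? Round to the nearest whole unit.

Q* ≈ 2,648 vials

Annual demand D = 867 × 52 = 45,084.
With planned backorders, Q* = √(2DS/H) · √((H+B)/B).
√(2DS/H) = √(2 × 45,084 × 249 / 3.49) = 2536.373.
√((H+B)/B) = √((3.49+38.9)/38.9) = 1.0439.
Q* ≈ 2647.708.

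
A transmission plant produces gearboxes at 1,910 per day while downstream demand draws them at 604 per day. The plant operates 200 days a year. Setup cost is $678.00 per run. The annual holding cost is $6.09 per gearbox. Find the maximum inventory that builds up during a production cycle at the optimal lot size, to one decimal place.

I_max ≈ 4,288.5 gearboxes

Annual demand D = 604 × 200 = 120,800.
Production build-up factor (1 − d/p) = 1 − 604/1,910 = 0.6838.
Q* = √(2DS / (H(1 − d/p))) = √(2 × 120,800 × 678 / (6.09 × 0.6838)).
= √(163,804,800 / 4.1642) ≈ 6271.909.
Maximum inventory = Q*(1 − d/p) = 6271.909 × 0.6838 ≈ 4288.541.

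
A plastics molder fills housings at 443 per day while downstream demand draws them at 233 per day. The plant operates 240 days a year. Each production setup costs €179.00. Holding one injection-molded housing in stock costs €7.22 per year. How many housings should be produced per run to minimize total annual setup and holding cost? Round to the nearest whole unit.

Q* ≈ 2,419 housings

Annual demand D = 233 × 240 = 55,920.
Production build-up factor (1 − d/p) = 1 − 233/443 = 0.4740.
Q* = √(2DS / (H(1 − d/p))) = √(2 × 55,920 × 179 / (7.22 × 0.4740)).
= √(20,019,360 / 3.4226) ≈ 2418.515.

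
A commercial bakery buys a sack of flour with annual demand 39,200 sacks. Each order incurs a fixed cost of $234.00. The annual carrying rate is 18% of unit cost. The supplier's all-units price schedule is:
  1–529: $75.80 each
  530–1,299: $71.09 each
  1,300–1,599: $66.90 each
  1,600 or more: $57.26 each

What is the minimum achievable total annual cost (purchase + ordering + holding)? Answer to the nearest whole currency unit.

Holding cost per unit per year at price C is H = 0.18·C.
Evaluate total cost at each tier's feasible EOQ or, if the EOQ is below the tier, at the tier's minimum quantity.
Tier 1 ($75.80): EOQ = 1159.6 exceeds tier's upper bound 529, so this tier is dominated.
EOQ at $71.09 = 1197.4 (feasible in tier 2): TC = 39,200×$71.09 + (39,200/1197.4)×234 + (1197.4/2)×0.18×$71.09 = $2,802,049.68.
EOQ at $66.90 = 1234.3 < 1300, so use break Q=1300: TC = 39,200×$66.90 + (39,200/1300.0)×234 + (1300.0/2)×0.18×$66.90 = $2,637,363.30.
EOQ at $57.26 = 1334.1 < 1600, so use break Q=1600: TC = 39,200×$57.26 + (39,200/1600.0)×234 + (1600.0/2)×0.18×$57.26 = $2,258,570.44.
Lowest total cost among the candidates is at Q = 1600.0.

TC* ≈ $2,258,570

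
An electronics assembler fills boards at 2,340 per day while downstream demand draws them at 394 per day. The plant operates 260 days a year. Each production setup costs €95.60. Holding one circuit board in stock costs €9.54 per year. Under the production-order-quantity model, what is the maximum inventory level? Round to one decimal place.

I_max ≈ 1,306.7 boards

Annual demand D = 394 × 260 = 102,440.
Production build-up factor (1 − d/p) = 1 − 394/2,340 = 0.8316.
Q* = √(2DS / (H(1 − d/p))) = √(2 × 102,440 × 95.6 / (9.54 × 0.8316)).
= √(19,586,528 / 7.9337) ≈ 1571.235.
Maximum inventory = Q*(1 − d/p) = 1571.235 × 0.8316 ≈ 1306.676.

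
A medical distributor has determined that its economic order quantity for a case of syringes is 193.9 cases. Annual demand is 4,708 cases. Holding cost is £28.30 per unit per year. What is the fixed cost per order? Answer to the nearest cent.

Squaring Q* = √(2DS/H) gives Q*² = 2DS/H.
From Q* = √(2DS/H): S = Q*²H / (2D) = 193.9² × 28.3 / (2 × 4,708) = 112.9993.

S ≈ £113.00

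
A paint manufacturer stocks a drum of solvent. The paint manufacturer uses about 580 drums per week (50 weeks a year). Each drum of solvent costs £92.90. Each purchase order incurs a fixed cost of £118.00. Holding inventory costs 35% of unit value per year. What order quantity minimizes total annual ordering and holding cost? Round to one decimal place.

Annual demand D = 580 × 50 = 29,000.
Holding cost H = 0.35 × £92.90 = £32.5150 per unit per year.
EOQ = √(2DS / H) = √(2 × 29,000 × 118 / 32.515).
= √(6,844,000 / 32.515) = √210,487.4673 ≈ 458.789.

Q* ≈ 458.8 drums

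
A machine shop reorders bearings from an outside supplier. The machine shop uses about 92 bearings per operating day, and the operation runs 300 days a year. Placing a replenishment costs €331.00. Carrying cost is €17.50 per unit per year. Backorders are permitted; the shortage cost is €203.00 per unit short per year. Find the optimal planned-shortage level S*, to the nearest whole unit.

Annual demand D = 92 × 300 = 27,600.
With planned backorders, Q* = √(2DS/H) · √((H+B)/B).
√(2DS/H) = √(2 × 27,600 × 331 / 17.5) = 1021.797.
√((H+B)/B) = √((17.5+203)/203) = 1.0422.
Q* ≈ 1064.929.
S* = Q* · H/(H+B) = 1064.929 × 17.5/220.5 ≈ 84.518.

S* ≈ 85 bearings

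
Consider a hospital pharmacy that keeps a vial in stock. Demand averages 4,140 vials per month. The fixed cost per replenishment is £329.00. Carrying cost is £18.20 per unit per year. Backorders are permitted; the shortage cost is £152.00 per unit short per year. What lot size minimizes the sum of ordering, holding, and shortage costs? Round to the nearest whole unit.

Q* ≈ 1,418 vials

Annual demand D = 4,140 × 12 = 49,680.
With planned backorders, Q* = √(2DS/H) · √((H+B)/B).
√(2DS/H) = √(2 × 49,680 × 329 / 18.2) = 1340.195.
√((H+B)/B) = √((18.2+152)/152) = 1.0582.
Q* ≈ 1418.163.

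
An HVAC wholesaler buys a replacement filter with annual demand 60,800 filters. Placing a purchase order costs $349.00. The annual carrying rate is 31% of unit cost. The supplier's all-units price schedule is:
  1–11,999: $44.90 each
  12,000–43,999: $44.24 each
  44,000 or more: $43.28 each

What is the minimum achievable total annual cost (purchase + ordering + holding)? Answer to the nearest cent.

Holding cost per unit per year at price C is H = 0.31·C.
Evaluate total cost at each tier's feasible EOQ or, if the EOQ is below the tier, at the tier's minimum quantity.
EOQ at $44.90 = 1746.1 (feasible in tier 1): TC = 60,800×$44.90 + (60,800/1746.1)×349 + (1746.1/2)×0.31×$44.90 = $2,754,224.32.
EOQ at $44.24 = 1759.1 < 12000, so use break Q=12000: TC = 60,800×$44.24 + (60,800/12000.0)×349 + (12000.0/2)×0.31×$44.24 = $2,773,846.67.
EOQ at $43.28 = 1778.5 < 44000, so use break Q=44000: TC = 60,800×$43.28 + (60,800/44000.0)×349 + (44000.0/2)×0.31×$43.28 = $2,927,075.85.
Lowest total cost among the candidates is at Q = 1746.1.

TC* ≈ $2,754,224.32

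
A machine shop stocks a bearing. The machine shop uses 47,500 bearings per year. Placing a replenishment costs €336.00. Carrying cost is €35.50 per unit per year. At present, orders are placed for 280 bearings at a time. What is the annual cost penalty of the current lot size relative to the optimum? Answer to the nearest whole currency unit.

Extra cost ≈ €28,308 per year

EOQ = √(2DS/H) = √(2 × 47,500 × 336 / 35.5) ≈ 948.24.
Cost at Q* = (D/Q*)S + (Q*/2)H = √(2DSH) ≈ €33,662.44.
Cost at Q = 280: (47,500/280)×336 + (280/2)×35.5 = €57,000.00 + €4,970.00 = €61,970.00.
Excess = €61,970.00 − €33,662.44 = €28,307.56.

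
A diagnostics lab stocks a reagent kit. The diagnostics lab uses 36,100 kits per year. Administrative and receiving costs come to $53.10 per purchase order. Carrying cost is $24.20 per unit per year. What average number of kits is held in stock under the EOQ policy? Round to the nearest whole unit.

Average inventory ≈ 199 kits

The optimal lot size = √(2DS/H) = √(2 × 36,100 × 53.1 / 24.2) ≈ 398.02.
Average inventory = Q*/2 ≈ 398.02 / 2 = 199.012.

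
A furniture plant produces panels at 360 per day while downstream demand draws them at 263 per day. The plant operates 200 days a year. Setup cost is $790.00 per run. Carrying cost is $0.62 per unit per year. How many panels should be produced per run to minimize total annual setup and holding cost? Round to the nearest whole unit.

Q* ≈ 22,304 panels

Annual demand D = 263 × 200 = 52,600.
Production build-up factor (1 − d/p) = 1 − 263/360 = 0.2694.
Q* = √(2DS / (H(1 − d/p))) = √(2 × 52,600 × 790 / (0.62 × 0.2694)).
= √(83,108,000 / 0.1671) ≈ 22304.421.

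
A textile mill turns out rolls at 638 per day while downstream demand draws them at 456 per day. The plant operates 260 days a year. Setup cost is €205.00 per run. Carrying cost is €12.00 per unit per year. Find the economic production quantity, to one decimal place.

Annual demand D = 456 × 260 = 118,560.
Production build-up factor (1 − d/p) = 1 − 456/638 = 0.2853.
Q* = √(2DS / (H(1 − d/p))) = √(2 × 118,560 × 205 / (12 × 0.2853)).
= √(48,609,600 / 3.4232) ≈ 3768.296.

Q* ≈ 3,768.3 rolls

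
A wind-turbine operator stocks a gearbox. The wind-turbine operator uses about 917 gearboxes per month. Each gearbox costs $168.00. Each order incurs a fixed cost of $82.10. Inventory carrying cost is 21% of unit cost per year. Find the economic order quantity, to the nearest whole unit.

Annual demand D = 917 × 12 = 11,004.
Holding cost H = 0.21 × $168.00 = $35.2800 per unit per year.
EOQ = √(2DS / H) = √(2 × 11,004 × 82.1 / 35.28).
= √(1,806,856.8 / 35.28) = √51,214.7619 ≈ 226.307.

Q* ≈ 226 gearboxes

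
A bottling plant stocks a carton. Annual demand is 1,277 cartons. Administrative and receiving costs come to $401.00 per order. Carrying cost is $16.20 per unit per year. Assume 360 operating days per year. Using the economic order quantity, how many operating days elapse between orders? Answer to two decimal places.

T ≈ 70.88 days

EOQ = √(2DS/H) = √(2 × 1,277 × 401 / 16.2) ≈ 251.43.
Cycle time = Q*/D × 360 = 251.43 / 1,277 × 360 ≈ 70.882 days.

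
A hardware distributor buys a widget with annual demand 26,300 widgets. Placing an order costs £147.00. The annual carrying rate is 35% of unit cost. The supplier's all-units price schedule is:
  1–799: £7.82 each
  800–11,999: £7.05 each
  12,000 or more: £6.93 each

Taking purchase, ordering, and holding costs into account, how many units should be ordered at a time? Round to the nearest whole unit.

Q* ≈ 1,770 widgets

Holding cost per unit per year at price C is H = 0.35·C.
For each price level, check whether its EOQ is feasible; otherwise the best quantity at that price is the breakpoint.
Tier 1 (£7.82): EOQ = 1680.8 exceeds tier's upper bound 799, so this tier is dominated.
EOQ at £7.05 = 1770.2 (feasible in tier 2): TC = 26,300×£7.05 + (26,300/1770.2)×147 + (1770.2/2)×0.35×£7.05 = £189,782.97.
EOQ at £6.93 = 1785.5 < 12000, so use break Q=12000: TC = 26,300×£6.93 + (26,300/12000.0)×147 + (12000.0/2)×0.35×£6.93 = £197,134.17.
Lowest total cost is £189,782.97 at Q = 1770.2.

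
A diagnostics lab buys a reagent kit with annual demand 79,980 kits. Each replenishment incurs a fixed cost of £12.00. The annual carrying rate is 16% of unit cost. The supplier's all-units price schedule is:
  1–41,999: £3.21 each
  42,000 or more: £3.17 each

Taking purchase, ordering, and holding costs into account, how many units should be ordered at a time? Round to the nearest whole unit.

Q* ≈ 1,933 kits

Holding cost per unit per year at price C is H = 0.16·C.
Candidates are each tier's EOQ (if it falls in that tier) and each price-break quantity.
EOQ at £3.21 = 1933.2 (feasible in tier 1): TC = 79,980×£3.21 + (79,980/1933.2)×12 + (1933.2/2)×0.16×£3.21 = £257,728.71.
EOQ at £3.17 = 1945.4 < 42000, so use break Q=42000: TC = 79,980×£3.17 + (79,980/42000.0)×12 + (42000.0/2)×0.16×£3.17 = £264,210.65.
Lowest total cost is £257,728.71 at Q = 1933.2.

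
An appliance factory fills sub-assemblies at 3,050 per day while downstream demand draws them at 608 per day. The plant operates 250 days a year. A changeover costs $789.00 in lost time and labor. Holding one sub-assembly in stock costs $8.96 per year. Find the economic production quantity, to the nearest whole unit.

Q* ≈ 5,782 sub-assemblies

Annual demand D = 608 × 250 = 152,000.
Production build-up factor (1 − d/p) = 1 − 608/3,050 = 0.8007.
Q* = √(2DS / (H(1 − d/p))) = √(2 × 152,000 × 789 / (8.96 × 0.8007)).
= √(239,856,000 / 7.1739) ≈ 5782.270.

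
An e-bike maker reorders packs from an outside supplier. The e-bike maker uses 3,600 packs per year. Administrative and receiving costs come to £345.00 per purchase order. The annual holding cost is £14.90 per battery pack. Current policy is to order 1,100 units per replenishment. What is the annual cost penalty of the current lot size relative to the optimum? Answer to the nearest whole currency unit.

EOQ = √(2DS/H) = √(2 × 3,600 × 345 / 14.9) ≈ 408.30.
Cost at Q* = (D/Q*)S + (Q*/2)H = √(2DSH) ≈ £6,083.72.
Cost at Q = 1,100: (3,600/1,100)×345 + (1,100/2)×14.9 = £1,129.09 + £8,195.00 = £9,324.09.
Excess = £9,324.09 − £6,083.72 = £3,240.37.

Extra cost ≈ £3,240 per year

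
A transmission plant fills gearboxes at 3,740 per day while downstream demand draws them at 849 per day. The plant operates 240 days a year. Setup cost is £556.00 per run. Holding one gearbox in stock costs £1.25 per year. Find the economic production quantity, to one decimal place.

Q* ≈ 15,313.3 gearboxes

Annual demand D = 849 × 240 = 203,760.
Production build-up factor (1 − d/p) = 1 − 849/3,740 = 0.7730.
Q* = √(2DS / (H(1 − d/p))) = √(2 × 203,760 × 556 / (1.25 × 0.7730)).
= √(226,581,120 / 0.9662) ≈ 15313.294.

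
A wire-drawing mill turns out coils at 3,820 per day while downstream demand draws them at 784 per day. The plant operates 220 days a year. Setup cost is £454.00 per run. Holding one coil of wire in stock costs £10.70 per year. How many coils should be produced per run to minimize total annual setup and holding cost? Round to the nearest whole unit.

Annual demand D = 784 × 220 = 172,480.
Production build-up factor (1 − d/p) = 1 − 784/3,820 = 0.7948.
Q* = √(2DS / (H(1 − d/p))) = √(2 × 172,480 × 454 / (10.7 × 0.7948)).
= √(156,611,840 / 8.504) ≈ 4291.422.

Q* ≈ 4,291 coils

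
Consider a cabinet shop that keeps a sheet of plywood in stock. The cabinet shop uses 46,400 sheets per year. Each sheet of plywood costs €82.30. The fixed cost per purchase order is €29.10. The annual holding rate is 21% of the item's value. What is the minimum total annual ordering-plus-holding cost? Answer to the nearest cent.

Holding cost H = 0.21 × €82.30 = €17.2830 per unit per year.
The optimal lot size = √(2DS/H) = √(2 × 46,400 × 29.1 / 17.283) ≈ 395.29.
At the optimum the two cost components are equal, so total cost = 2·(Q*/2)H = Q*·H.
Minimum total = √(2DSH) = √(2 × 46,400 × 29.1 × 17.283) ≈ 6831.720.

TC* ≈ €6,831.72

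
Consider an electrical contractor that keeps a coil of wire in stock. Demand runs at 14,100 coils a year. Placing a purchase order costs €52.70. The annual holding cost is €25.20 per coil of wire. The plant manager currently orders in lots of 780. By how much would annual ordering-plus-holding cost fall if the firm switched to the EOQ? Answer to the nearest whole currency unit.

Extra cost ≈ €4,661 per year

EOQ = √(2DS/H) = √(2 × 14,100 × 52.7 / 25.2) ≈ 242.85.
Cost at Q* = (D/Q*)S + (Q*/2)H = √(2DSH) ≈ €6,119.70.
Cost at Q = 780: (14,100/780)×52.7 + (780/2)×25.2 = €952.65 + €9,828.00 = €10,780.65.
Excess = €10,780.65 − €6,119.70 = €4,660.95.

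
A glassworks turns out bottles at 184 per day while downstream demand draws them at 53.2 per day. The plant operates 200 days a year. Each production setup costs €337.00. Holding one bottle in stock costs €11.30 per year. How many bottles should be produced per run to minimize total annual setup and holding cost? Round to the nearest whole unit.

Annual demand D = 53.2 × 200 = 10,640.
Production build-up factor (1 − d/p) = 1 − 53.2/184 = 0.7109.
Q* = √(2DS / (H(1 − d/p))) = √(2 × 10,640 × 337 / (11.3 × 0.7109)).
= √(7,171,360 / 8.0328) ≈ 944.858.

Q* ≈ 945 bottles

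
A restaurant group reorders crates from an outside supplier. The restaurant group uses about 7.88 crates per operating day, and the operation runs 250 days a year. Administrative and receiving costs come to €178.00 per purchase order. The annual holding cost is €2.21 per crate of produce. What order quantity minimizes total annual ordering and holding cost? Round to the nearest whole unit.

Q* ≈ 563 crates

Annual demand D = 7.88 × 250 = 1,970.
EOQ = √(2DS / H) = √(2 × 1,970 × 178 / 2.21).
= √(701,320 / 2.21) = √317,339.3665 ≈ 563.329.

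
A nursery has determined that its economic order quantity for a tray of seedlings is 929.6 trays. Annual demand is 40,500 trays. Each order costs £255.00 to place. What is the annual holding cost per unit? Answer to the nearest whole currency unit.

H ≈ £24

The basic EOQ model gives Q* = √(2DS/H); rearrange for the unknown.
From Q* = √(2DS/H): H = 2DS / Q*² = 2 × 40,500 × 255 / 929.6² = 23.9019.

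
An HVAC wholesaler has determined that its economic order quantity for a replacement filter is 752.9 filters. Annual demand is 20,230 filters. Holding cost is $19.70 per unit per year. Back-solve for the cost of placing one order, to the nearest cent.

S ≈ $276.00

Squaring Q* = √(2DS/H) gives Q*² = 2DS/H.
From Q* = √(2DS/H): S = Q*²H / (2D) = 752.9² × 19.7 / (2 × 20,230) = 276.0037.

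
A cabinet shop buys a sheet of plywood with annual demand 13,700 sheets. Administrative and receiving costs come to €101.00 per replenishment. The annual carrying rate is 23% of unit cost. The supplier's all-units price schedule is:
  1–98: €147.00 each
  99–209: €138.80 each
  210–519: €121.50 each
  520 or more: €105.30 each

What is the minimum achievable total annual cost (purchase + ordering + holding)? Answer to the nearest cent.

TC* ≈ €1,451,567.90

Holding cost per unit per year at price C is H = 0.23·C.
For each price level, check whether its EOQ is feasible; otherwise the best quantity at that price is the breakpoint.
Tier 1 (€147.00): EOQ = 286.1 exceeds tier's upper bound 98, so this tier is dominated.
Tier 2 (€138.80): EOQ = 294.4 exceeds tier's upper bound 209, so this tier is dominated.
EOQ at €121.50 = 314.7 (feasible in tier 3): TC = 13,700×€121.50 + (13,700/314.7)×101 + (314.7/2)×0.23×€121.50 = €1,673,344.03.
EOQ at €105.30 = 338.0 < 520, so use break Q=520: TC = 13,700×€105.30 + (13,700/520.0)×101 + (520.0/2)×0.23×€105.30 = €1,451,567.90.
Lowest total cost among the candidates is at Q = 520.0.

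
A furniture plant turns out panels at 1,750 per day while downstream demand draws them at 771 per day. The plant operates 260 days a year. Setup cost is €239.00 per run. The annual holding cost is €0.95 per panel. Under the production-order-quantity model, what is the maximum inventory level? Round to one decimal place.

I_max ≈ 7,511.7 panels

Annual demand D = 771 × 260 = 200,460.
Production build-up factor (1 − d/p) = 1 − 771/1,750 = 0.5594.
Q* = √(2DS / (H(1 − d/p))) = √(2 × 200,460 × 239 / (0.95 × 0.5594)).
= √(95,819,880 / 0.5315) ≈ 13427.454.
Maximum inventory = Q*(1 − d/p) = 13427.454 × 0.5594 ≈ 7511.702.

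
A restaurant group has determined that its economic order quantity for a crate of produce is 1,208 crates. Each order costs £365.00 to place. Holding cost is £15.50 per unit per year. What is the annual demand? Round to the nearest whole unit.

The basic EOQ model gives Q* = √(2DS/H); rearrange for the unknown.
From Q* = √(2DS/H): D = Q*²H / (2S) = 1,208² × 15.5 / (2 × 365) = 30984.373.

D ≈ 30,984 crates per year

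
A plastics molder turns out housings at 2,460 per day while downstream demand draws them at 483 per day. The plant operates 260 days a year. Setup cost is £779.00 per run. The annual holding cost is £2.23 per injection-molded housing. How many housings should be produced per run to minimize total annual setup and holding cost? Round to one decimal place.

Q* ≈ 10,448.5 housings

Annual demand D = 483 × 260 = 125,580.
Production build-up factor (1 − d/p) = 1 − 483/2,460 = 0.8037.
Q* = √(2DS / (H(1 − d/p))) = √(2 × 125,580 × 779 / (2.23 × 0.8037)).
= √(195,653,640 / 1.7922) ≈ 10448.543.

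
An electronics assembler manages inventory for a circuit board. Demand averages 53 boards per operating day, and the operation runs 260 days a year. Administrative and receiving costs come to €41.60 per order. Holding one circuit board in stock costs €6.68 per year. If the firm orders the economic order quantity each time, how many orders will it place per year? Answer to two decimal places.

Annual demand D = 53 × 260 = 13,780.
The optimal lot size = √(2DS/H) = √(2 × 13,780 × 41.6 / 6.68) ≈ 414.28.
Orders per year = D / Q* = 13,780 / 414.28 ≈ 33.262.

N ≈ 33.26 orders per year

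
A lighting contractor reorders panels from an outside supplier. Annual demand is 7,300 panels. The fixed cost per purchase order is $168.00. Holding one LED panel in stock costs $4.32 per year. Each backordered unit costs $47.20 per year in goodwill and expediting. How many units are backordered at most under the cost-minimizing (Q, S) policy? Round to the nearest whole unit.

S* ≈ 66 panels

With planned backorders, Q* = √(2DS/H) · √((H+B)/B).
√(2DS/H) = √(2 × 7,300 × 168 / 4.32) = 753.510.
√((H+B)/B) = √((4.32+47.2)/47.2) = 1.0448.
Q* ≈ 787.238.
S* = Q* · H/(H+B) = 787.238 × 4.32/51.52 ≈ 66.011.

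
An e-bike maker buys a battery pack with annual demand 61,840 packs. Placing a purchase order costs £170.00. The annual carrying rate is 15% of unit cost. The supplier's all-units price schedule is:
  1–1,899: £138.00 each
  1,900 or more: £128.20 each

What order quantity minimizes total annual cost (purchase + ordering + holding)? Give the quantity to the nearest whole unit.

Holding cost per unit per year at price C is H = 0.15·C.
Candidates are each tier's EOQ (if it falls in that tier) and each price-break quantity.
EOQ at £138.00 = 1007.8 (feasible in tier 1): TC = 61,840×£138.00 + (61,840/1007.8)×170 + (1007.8/2)×0.15×£138.00 = £8,554,782.16.
EOQ at £128.20 = 1045.6 < 1900, so use break Q=1900: TC = 61,840×£128.20 + (61,840/1900.0)×170 + (1900.0/2)×0.15×£128.20 = £7,951,689.55.
Lowest total cost is £7,951,689.55 at Q = 1900.0.

Q* ≈ 1,900 packs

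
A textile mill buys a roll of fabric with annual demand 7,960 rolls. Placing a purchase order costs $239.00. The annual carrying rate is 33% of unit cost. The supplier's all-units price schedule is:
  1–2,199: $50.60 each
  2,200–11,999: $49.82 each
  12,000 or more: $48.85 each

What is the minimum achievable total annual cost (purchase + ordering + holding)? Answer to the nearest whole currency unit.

TC* ≈ $410,747

Holding cost per unit per year at price C is H = 0.33·C.
Candidates are each tier's EOQ (if it falls in that tier) and each price-break quantity.
EOQ at $50.60 = 477.4 (feasible in tier 1): TC = 7,960×$50.60 + (7,960/477.4)×239 + (477.4/2)×0.33×$50.60 = $410,746.81.
EOQ at $49.82 = 481.1 < 2200, so use break Q=2200: TC = 7,960×$49.82 + (7,960/2200.0)×239 + (2200.0/2)×0.33×$49.82 = $415,516.61.
EOQ at $48.85 = 485.8 < 12000, so use break Q=12000: TC = 7,960×$48.85 + (7,960/12000.0)×239 + (12000.0/2)×0.33×$48.85 = $485,727.54.
Lowest total cost among the candidates is at Q = 477.4.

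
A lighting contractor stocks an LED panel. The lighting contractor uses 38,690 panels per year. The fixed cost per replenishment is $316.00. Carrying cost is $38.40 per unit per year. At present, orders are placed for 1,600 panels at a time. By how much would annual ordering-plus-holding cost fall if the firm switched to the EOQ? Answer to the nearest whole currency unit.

EOQ = √(2DS/H) = √(2 × 38,690 × 316 / 38.4) ≈ 797.98.
Cost at Q* = (D/Q*)S + (Q*/2)H = √(2DSH) ≈ $30,642.45.
Cost at Q = 1,600: (38,690/1,600)×316 + (1,600/2)×38.4 = $7,641.27 + $30,720.00 = $38,361.28.
Excess = $38,361.28 − $30,642.45 = $7,718.82.

Extra cost ≈ $7,719 per year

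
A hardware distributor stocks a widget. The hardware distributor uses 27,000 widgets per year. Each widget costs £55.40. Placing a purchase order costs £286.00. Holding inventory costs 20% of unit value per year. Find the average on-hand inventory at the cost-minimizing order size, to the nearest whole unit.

Holding cost H = 0.20 × £55.40 = £11.0800 per unit per year.
The optimal lot size = √(2DS/H) = √(2 × 27,000 × 286 / 11.08) ≈ 1180.62.
Average inventory = Q*/2 ≈ 1180.62 / 2 = 590.310.

Average inventory ≈ 590 widgets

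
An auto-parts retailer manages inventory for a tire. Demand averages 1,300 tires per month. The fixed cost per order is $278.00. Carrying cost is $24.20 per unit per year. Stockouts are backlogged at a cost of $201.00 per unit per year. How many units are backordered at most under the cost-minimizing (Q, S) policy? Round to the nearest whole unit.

S* ≈ 68 tires

Annual demand D = 1,300 × 12 = 15,600.
With planned backorders, Q* = √(2DS/H) · √((H+B)/B).
√(2DS/H) = √(2 × 15,600 × 278 / 24.2) = 598.676.
√((H+B)/B) = √((24.2+201)/201) = 1.0585.
Q* ≈ 633.692.
S* = Q* · H/(H+B) = 633.692 × 24.2/225.2 ≈ 68.097.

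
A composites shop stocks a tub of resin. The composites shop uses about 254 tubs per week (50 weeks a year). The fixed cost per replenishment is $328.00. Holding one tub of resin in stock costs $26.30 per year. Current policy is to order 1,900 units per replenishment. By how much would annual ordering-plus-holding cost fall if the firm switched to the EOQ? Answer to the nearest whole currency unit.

Annual demand D = 254 × 50 = 12,700.
EOQ = √(2DS/H) = √(2 × 12,700 × 328 / 26.3) ≈ 562.83.
Cost at Q* = (D/Q*)S + (Q*/2)H = √(2DSH) ≈ $14,802.38.
Cost at Q = 1,900: (12,700/1,900)×328 + (1,900/2)×26.3 = $2,192.42 + $24,985.00 = $27,177.42.
Excess = $27,177.42 − $14,802.38 = $12,375.04.

Extra cost ≈ $12,375 per year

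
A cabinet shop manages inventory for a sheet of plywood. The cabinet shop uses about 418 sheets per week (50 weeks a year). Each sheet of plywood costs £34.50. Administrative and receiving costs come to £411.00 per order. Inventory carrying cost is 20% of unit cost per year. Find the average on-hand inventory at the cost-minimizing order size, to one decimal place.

Annual demand D = 418 × 50 = 20,900.
Holding cost H = 0.20 × £34.50 = £6.9000 per unit per year.
Q* = √(2DS/H) = √(2 × 20,900 × 411 / 6.9) ≈ 1577.92.
Average inventory = Q*/2 ≈ 1577.92 / 2 = 788.959.

Average inventory ≈ 789.0 sheets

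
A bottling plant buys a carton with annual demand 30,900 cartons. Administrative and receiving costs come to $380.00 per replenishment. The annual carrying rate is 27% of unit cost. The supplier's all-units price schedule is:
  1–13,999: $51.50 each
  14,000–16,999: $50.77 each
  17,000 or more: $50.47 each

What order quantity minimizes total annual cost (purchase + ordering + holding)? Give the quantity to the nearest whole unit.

Holding cost per unit per year at price C is H = 0.27·C.
Evaluate total cost at each tier's feasible EOQ or, if the EOQ is below the tier, at the tier's minimum quantity.
EOQ at $51.50 = 1299.6 (feasible in tier 1): TC = 30,900×$51.50 + (30,900/1299.6)×380 + (1299.6/2)×0.27×$51.50 = $1,609,420.56.
EOQ at $50.77 = 1308.9 < 14000, so use break Q=14000: TC = 30,900×$50.77 + (30,900/14000.0)×380 + (14000.0/2)×0.27×$50.77 = $1,665,587.01.
EOQ at $50.47 = 1312.8 < 17000, so use break Q=17000: TC = 30,900×$50.47 + (30,900/17000.0)×380 + (17000.0/2)×0.27×$50.47 = $1,676,042.36.
Lowest total cost is $1,609,420.56 at Q = 1299.6.

Q* ≈ 1,300 cartons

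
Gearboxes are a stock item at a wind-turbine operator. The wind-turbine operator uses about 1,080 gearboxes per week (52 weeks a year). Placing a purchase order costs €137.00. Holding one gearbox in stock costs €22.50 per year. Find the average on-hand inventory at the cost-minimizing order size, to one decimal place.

Annual demand D = 1,080 × 52 = 56,160.
Q* = √(2DS/H) = √(2 × 56,160 × 137 / 22.5) ≈ 826.98.
Average inventory = Q*/2 ≈ 826.98 / 2 = 413.492.

Average inventory ≈ 413.5 gearboxes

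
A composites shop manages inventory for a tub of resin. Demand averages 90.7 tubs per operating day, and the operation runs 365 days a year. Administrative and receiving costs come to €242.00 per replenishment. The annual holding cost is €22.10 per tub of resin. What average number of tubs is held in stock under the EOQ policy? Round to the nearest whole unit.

Average inventory ≈ 426 tubs

Annual demand D = 90.7 × 365 = 33,105.5.
Q* = √(2DS/H) = √(2 × 33,105.5 × 242 / 22.1) ≈ 851.48.
Average inventory = Q*/2 ≈ 851.48 / 2 = 425.742.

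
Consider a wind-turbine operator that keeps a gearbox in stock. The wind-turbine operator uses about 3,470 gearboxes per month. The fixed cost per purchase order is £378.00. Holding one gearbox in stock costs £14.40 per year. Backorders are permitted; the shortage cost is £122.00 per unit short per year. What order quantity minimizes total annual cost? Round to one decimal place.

Annual demand D = 3,470 × 12 = 41,640.
With planned backorders, Q* = √(2DS/H) · √((H+B)/B).
√(2DS/H) = √(2 × 41,640 × 378 / 14.4) = 1478.547.
√((H+B)/B) = √((14.4+122)/122) = 1.0574.
Q* ≈ 1563.372.

Q* ≈ 1,563.4 gearboxes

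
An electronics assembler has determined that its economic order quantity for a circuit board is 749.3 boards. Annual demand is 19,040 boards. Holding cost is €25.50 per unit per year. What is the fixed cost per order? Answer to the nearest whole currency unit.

The basic EOQ model gives Q* = √(2DS/H); rearrange for the unknown.
From Q* = √(2DS/H): S = Q*²H / (2D) = 749.3² × 25.5 / (2 × 19,040) = 375.9713.

S ≈ €376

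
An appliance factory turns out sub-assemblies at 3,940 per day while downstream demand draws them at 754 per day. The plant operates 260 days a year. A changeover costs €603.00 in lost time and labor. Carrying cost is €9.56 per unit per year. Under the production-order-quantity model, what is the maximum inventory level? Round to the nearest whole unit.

Annual demand D = 754 × 260 = 196,040.
Production build-up factor (1 − d/p) = 1 − 754/3,940 = 0.8086.
Q* = √(2DS / (H(1 − d/p))) = √(2 × 196,040 × 603 / (9.56 × 0.8086)).
= √(236,424,240 / 7.7305) ≈ 5530.218.
Maximum inventory = Q*(1 − d/p) = 5530.218 × 0.8086 ≈ 4471.897.

I_max ≈ 4,472 sub-assemblies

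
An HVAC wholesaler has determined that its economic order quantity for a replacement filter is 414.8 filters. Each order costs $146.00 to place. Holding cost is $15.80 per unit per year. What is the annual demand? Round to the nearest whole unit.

D ≈ 9,310 filters per year

Squaring Q* = √(2DS/H) gives Q*² = 2DS/H.
From Q* = √(2DS/H): D = Q*²H / (2S) = 414.8² × 15.8 / (2 × 146) = 9310.044.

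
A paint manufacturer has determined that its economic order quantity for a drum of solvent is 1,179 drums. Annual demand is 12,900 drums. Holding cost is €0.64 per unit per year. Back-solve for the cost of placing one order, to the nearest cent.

The basic EOQ model gives Q* = √(2DS/H); rearrange for the unknown.
From Q* = √(2DS/H): S = Q*²H / (2D) = 1,179² × 0.64 / (2 × 12,900) = 34.4816.

S ≈ €34.48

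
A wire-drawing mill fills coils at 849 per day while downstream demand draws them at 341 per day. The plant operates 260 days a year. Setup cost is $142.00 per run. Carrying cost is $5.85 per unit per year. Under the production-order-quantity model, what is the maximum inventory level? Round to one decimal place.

I_max ≈ 1,604.8 coils

Annual demand D = 341 × 260 = 88,660.
Production build-up factor (1 − d/p) = 1 − 341/849 = 0.5984.
Q* = √(2DS / (H(1 − d/p))) = √(2 × 88,660 × 142 / (5.85 × 0.5984)).
= √(25,179,440 / 3.5004) ≈ 2682.051.
Maximum inventory = Q*(1 − d/p) = 2682.051 × 0.5984 ≈ 1604.808.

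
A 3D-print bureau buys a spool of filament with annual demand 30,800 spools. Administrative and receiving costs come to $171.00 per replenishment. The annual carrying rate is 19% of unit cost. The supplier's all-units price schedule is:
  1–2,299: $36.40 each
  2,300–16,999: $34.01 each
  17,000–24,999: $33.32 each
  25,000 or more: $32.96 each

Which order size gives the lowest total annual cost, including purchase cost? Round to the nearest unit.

Holding cost per unit per year at price C is H = 0.19·C.
Evaluate total cost at each tier's feasible EOQ or, if the EOQ is below the tier, at the tier's minimum quantity.
EOQ at $36.40 = 1234.1 (feasible in tier 1): TC = 30,800×$36.40 + (30,800/1234.1)×171 + (1234.1/2)×0.19×$36.40 = $1,129,655.24.
EOQ at $34.01 = 1276.8 < 2300, so use break Q=2300: TC = 30,800×$34.01 + (30,800/2300.0)×171 + (2300.0/2)×0.19×$34.01 = $1,057,229.10.
EOQ at $33.32 = 1289.9 < 17000, so use break Q=17000: TC = 30,800×$33.32 + (30,800/17000.0)×171 + (17000.0/2)×0.19×$33.32 = $1,080,377.61.
EOQ at $32.96 = 1296.9 < 25000, so use break Q=25000: TC = 30,800×$32.96 + (30,800/25000.0)×171 + (25000.0/2)×0.19×$32.96 = $1,093,658.67.
Lowest total cost is $1,057,229.10 at Q = 2300.0.

Q* ≈ 2,300 spools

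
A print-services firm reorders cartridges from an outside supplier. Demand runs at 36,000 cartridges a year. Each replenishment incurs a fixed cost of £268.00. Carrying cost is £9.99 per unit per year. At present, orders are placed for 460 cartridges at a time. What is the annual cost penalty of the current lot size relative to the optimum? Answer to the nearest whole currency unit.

Extra cost ≈ £9,388 per year

EOQ = √(2DS/H) = √(2 × 36,000 × 268 / 9.99) ≈ 1389.80.
Cost at Q* = (D/Q*)S + (Q*/2)H = √(2DSH) ≈ £13,884.06.
Cost at Q = 460: (36,000/460)×268 + (460/2)×9.99 = £20,973.91 + £2,297.70 = £23,271.61.
Excess = £23,271.61 − £13,884.06 = £9,387.56.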